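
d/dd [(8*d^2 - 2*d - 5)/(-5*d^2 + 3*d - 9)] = (14*d^2 - 194*d + 33)/(25*d^4 - 30*d^3 + 99*d^2 - 54*d + 81)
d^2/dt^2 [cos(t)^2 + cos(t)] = -cos(t) - 2*cos(2*t)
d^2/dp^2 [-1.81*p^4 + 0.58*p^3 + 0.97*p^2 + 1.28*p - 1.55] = -21.72*p^2 + 3.48*p + 1.94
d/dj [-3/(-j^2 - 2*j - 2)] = 6*(-j - 1)/(j^2 + 2*j + 2)^2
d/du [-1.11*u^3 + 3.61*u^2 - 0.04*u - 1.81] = -3.33*u^2 + 7.22*u - 0.04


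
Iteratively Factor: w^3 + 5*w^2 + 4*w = (w)*(w^2 + 5*w + 4) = w*(w + 1)*(w + 4)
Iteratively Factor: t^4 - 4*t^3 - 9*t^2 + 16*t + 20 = (t + 2)*(t^3 - 6*t^2 + 3*t + 10) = (t - 2)*(t + 2)*(t^2 - 4*t - 5) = (t - 5)*(t - 2)*(t + 2)*(t + 1)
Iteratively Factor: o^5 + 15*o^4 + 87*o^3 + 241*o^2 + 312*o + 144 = (o + 4)*(o^4 + 11*o^3 + 43*o^2 + 69*o + 36) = (o + 4)^2*(o^3 + 7*o^2 + 15*o + 9) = (o + 1)*(o + 4)^2*(o^2 + 6*o + 9) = (o + 1)*(o + 3)*(o + 4)^2*(o + 3)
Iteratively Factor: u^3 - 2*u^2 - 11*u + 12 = (u + 3)*(u^2 - 5*u + 4) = (u - 4)*(u + 3)*(u - 1)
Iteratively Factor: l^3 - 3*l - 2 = (l + 1)*(l^2 - l - 2) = (l + 1)^2*(l - 2)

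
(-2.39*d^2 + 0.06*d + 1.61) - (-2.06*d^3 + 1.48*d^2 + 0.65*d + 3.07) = 2.06*d^3 - 3.87*d^2 - 0.59*d - 1.46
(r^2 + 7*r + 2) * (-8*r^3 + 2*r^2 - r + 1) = -8*r^5 - 54*r^4 - 3*r^3 - 2*r^2 + 5*r + 2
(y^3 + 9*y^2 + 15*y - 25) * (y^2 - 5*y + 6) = y^5 + 4*y^4 - 24*y^3 - 46*y^2 + 215*y - 150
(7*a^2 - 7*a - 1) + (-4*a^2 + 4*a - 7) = 3*a^2 - 3*a - 8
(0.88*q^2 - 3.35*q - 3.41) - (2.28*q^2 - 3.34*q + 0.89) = -1.4*q^2 - 0.0100000000000002*q - 4.3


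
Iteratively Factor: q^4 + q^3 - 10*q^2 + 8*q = (q - 2)*(q^3 + 3*q^2 - 4*q) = (q - 2)*(q - 1)*(q^2 + 4*q) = (q - 2)*(q - 1)*(q + 4)*(q)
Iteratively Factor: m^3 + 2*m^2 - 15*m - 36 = (m - 4)*(m^2 + 6*m + 9) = (m - 4)*(m + 3)*(m + 3)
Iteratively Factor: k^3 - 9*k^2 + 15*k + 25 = (k + 1)*(k^2 - 10*k + 25) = (k - 5)*(k + 1)*(k - 5)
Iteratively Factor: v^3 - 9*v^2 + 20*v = (v - 4)*(v^2 - 5*v) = (v - 5)*(v - 4)*(v)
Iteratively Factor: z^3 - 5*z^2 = (z - 5)*(z^2) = z*(z - 5)*(z)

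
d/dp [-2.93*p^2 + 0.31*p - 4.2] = 0.31 - 5.86*p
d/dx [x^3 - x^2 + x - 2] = 3*x^2 - 2*x + 1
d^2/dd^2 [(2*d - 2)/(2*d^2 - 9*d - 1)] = 4*((11 - 6*d)*(-2*d^2 + 9*d + 1) - (d - 1)*(4*d - 9)^2)/(-2*d^2 + 9*d + 1)^3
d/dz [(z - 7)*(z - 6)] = 2*z - 13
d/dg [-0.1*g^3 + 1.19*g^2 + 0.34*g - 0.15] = -0.3*g^2 + 2.38*g + 0.34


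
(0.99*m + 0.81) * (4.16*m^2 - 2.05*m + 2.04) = 4.1184*m^3 + 1.3401*m^2 + 0.3591*m + 1.6524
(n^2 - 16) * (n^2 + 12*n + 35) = n^4 + 12*n^3 + 19*n^2 - 192*n - 560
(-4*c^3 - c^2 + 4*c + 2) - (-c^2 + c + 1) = -4*c^3 + 3*c + 1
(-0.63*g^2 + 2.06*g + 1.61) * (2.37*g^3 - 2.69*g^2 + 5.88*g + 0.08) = -1.4931*g^5 + 6.5769*g^4 - 5.4301*g^3 + 7.7315*g^2 + 9.6316*g + 0.1288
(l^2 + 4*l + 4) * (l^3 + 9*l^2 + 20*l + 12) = l^5 + 13*l^4 + 60*l^3 + 128*l^2 + 128*l + 48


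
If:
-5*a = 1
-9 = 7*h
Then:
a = -1/5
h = -9/7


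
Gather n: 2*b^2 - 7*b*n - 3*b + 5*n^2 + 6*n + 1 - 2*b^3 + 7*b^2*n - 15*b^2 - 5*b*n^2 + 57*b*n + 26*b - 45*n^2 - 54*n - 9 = -2*b^3 - 13*b^2 + 23*b + n^2*(-5*b - 40) + n*(7*b^2 + 50*b - 48) - 8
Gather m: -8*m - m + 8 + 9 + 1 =18 - 9*m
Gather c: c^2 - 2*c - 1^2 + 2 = c^2 - 2*c + 1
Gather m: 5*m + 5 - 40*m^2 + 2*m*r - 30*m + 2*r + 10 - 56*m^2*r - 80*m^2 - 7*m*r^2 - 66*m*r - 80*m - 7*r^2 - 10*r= m^2*(-56*r - 120) + m*(-7*r^2 - 64*r - 105) - 7*r^2 - 8*r + 15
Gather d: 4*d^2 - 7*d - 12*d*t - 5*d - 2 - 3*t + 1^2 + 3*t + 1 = 4*d^2 + d*(-12*t - 12)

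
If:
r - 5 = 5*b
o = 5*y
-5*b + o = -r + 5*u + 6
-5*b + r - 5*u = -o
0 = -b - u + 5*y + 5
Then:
No Solution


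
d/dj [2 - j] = -1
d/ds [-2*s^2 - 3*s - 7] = -4*s - 3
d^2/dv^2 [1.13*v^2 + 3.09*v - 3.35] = 2.26000000000000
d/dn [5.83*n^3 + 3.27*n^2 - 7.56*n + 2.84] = 17.49*n^2 + 6.54*n - 7.56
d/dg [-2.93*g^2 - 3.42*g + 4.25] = -5.86*g - 3.42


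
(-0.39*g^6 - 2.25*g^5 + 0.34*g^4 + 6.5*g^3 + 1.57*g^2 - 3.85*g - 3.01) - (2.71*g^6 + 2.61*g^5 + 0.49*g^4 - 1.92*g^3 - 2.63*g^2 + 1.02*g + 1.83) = -3.1*g^6 - 4.86*g^5 - 0.15*g^4 + 8.42*g^3 + 4.2*g^2 - 4.87*g - 4.84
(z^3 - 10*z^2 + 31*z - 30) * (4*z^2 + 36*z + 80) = 4*z^5 - 4*z^4 - 156*z^3 + 196*z^2 + 1400*z - 2400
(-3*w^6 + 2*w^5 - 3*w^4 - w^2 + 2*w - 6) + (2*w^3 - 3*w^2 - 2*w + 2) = -3*w^6 + 2*w^5 - 3*w^4 + 2*w^3 - 4*w^2 - 4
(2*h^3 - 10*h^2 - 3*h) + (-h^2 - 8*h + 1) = 2*h^3 - 11*h^2 - 11*h + 1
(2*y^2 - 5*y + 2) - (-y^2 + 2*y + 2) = 3*y^2 - 7*y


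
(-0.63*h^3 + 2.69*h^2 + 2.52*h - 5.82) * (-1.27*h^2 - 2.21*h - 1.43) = 0.8001*h^5 - 2.024*h^4 - 8.2444*h^3 - 2.0245*h^2 + 9.2586*h + 8.3226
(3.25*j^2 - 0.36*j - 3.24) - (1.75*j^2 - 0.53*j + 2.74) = 1.5*j^2 + 0.17*j - 5.98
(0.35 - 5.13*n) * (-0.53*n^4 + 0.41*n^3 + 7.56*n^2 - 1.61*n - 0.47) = 2.7189*n^5 - 2.2888*n^4 - 38.6393*n^3 + 10.9053*n^2 + 1.8476*n - 0.1645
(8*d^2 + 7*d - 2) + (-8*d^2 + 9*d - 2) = 16*d - 4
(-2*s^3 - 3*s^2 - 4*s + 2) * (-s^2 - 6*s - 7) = 2*s^5 + 15*s^4 + 36*s^3 + 43*s^2 + 16*s - 14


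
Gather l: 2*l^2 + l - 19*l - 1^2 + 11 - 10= 2*l^2 - 18*l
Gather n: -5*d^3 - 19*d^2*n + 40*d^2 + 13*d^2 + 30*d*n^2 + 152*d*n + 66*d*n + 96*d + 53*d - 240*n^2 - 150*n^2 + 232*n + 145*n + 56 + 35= -5*d^3 + 53*d^2 + 149*d + n^2*(30*d - 390) + n*(-19*d^2 + 218*d + 377) + 91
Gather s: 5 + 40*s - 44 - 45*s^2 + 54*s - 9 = -45*s^2 + 94*s - 48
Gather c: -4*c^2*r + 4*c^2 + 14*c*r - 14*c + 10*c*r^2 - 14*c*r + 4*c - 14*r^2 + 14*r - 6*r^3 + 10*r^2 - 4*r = c^2*(4 - 4*r) + c*(10*r^2 - 10) - 6*r^3 - 4*r^2 + 10*r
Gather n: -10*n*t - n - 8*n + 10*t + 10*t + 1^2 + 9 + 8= n*(-10*t - 9) + 20*t + 18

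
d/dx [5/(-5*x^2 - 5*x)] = (2*x + 1)/(x^2*(x + 1)^2)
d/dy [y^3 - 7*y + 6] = 3*y^2 - 7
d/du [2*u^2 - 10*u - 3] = 4*u - 10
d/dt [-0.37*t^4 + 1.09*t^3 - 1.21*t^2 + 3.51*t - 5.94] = -1.48*t^3 + 3.27*t^2 - 2.42*t + 3.51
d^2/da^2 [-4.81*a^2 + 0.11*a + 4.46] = -9.62000000000000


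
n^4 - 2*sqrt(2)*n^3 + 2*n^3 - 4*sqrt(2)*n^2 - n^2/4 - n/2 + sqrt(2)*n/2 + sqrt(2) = (n - 1/2)*(n + 1/2)*(n + 2)*(n - 2*sqrt(2))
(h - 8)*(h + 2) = h^2 - 6*h - 16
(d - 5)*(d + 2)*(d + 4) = d^3 + d^2 - 22*d - 40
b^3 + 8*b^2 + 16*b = b*(b + 4)^2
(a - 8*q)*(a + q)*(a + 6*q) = a^3 - a^2*q - 50*a*q^2 - 48*q^3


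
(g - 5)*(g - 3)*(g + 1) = g^3 - 7*g^2 + 7*g + 15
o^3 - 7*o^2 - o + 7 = (o - 7)*(o - 1)*(o + 1)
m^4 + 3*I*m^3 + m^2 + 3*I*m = m*(m - I)*(m + I)*(m + 3*I)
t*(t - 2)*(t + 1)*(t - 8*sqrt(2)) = t^4 - 8*sqrt(2)*t^3 - t^3 - 2*t^2 + 8*sqrt(2)*t^2 + 16*sqrt(2)*t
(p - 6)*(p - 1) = p^2 - 7*p + 6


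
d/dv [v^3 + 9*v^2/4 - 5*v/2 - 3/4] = 3*v^2 + 9*v/2 - 5/2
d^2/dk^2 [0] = 0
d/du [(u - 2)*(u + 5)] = 2*u + 3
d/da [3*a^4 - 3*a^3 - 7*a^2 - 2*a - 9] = 12*a^3 - 9*a^2 - 14*a - 2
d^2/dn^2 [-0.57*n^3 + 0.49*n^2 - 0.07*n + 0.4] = 0.98 - 3.42*n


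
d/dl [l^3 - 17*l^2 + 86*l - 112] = 3*l^2 - 34*l + 86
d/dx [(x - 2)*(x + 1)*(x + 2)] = 3*x^2 + 2*x - 4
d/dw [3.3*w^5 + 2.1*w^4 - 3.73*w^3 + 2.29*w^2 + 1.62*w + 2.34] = 16.5*w^4 + 8.4*w^3 - 11.19*w^2 + 4.58*w + 1.62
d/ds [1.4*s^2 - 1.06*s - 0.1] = 2.8*s - 1.06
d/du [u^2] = 2*u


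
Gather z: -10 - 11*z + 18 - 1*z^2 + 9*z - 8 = -z^2 - 2*z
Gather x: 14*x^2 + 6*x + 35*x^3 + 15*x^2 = 35*x^3 + 29*x^2 + 6*x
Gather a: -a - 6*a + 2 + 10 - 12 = -7*a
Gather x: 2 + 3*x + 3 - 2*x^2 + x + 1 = -2*x^2 + 4*x + 6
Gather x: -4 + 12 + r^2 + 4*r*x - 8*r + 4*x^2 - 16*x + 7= r^2 - 8*r + 4*x^2 + x*(4*r - 16) + 15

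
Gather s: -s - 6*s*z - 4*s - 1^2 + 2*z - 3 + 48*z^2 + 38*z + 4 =s*(-6*z - 5) + 48*z^2 + 40*z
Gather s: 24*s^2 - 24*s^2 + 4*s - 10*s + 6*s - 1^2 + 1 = 0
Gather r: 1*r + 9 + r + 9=2*r + 18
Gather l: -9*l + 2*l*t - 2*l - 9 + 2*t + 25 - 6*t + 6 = l*(2*t - 11) - 4*t + 22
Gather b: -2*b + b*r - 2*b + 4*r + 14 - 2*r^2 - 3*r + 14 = b*(r - 4) - 2*r^2 + r + 28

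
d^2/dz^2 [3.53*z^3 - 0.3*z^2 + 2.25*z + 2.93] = 21.18*z - 0.6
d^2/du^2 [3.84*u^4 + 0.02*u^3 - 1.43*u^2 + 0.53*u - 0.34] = 46.08*u^2 + 0.12*u - 2.86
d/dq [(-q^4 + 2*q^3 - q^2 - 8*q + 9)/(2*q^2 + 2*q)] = (-2*q^5 - q^4 + 4*q^3 + 7*q^2 - 18*q - 9)/(2*q^2*(q^2 + 2*q + 1))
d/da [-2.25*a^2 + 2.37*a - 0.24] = 2.37 - 4.5*a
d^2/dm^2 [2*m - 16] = 0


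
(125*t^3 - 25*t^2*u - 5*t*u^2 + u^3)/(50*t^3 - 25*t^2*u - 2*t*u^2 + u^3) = (5*t - u)/(2*t - u)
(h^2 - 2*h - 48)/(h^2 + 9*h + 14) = (h^2 - 2*h - 48)/(h^2 + 9*h + 14)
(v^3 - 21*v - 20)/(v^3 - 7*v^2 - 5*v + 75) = (v^2 + 5*v + 4)/(v^2 - 2*v - 15)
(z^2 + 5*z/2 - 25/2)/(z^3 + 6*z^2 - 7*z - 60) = (z - 5/2)/(z^2 + z - 12)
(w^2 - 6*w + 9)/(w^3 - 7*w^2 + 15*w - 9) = 1/(w - 1)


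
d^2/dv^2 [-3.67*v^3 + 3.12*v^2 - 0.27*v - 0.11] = 6.24 - 22.02*v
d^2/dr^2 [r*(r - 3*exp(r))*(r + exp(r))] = -2*r^2*exp(r) - 12*r*exp(2*r) - 8*r*exp(r) + 6*r - 12*exp(2*r) - 4*exp(r)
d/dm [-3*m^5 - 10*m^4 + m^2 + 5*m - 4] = -15*m^4 - 40*m^3 + 2*m + 5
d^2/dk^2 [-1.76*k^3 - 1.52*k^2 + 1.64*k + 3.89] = -10.56*k - 3.04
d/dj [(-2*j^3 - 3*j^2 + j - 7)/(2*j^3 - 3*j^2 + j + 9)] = 4*(3*j^4 - 2*j^3 - 3*j^2 - 24*j + 4)/(4*j^6 - 12*j^5 + 13*j^4 + 30*j^3 - 53*j^2 + 18*j + 81)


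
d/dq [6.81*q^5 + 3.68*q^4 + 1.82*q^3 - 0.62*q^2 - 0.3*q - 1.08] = 34.05*q^4 + 14.72*q^3 + 5.46*q^2 - 1.24*q - 0.3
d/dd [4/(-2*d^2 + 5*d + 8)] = 4*(4*d - 5)/(-2*d^2 + 5*d + 8)^2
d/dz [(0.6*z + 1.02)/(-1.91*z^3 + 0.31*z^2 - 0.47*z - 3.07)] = (2.292*z^3 + 5.6586*z^2 - 0.6324*z - 1.3626)/(3.6481*z^6 - 1.1842*z^5 + 1.8915*z^4 + 11.436*z^3 - 1.6825*z^2 + 2.8858*z + 9.4249)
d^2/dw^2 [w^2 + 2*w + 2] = 2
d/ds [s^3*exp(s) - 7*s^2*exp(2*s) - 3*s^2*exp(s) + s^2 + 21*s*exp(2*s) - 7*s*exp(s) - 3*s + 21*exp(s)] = s^3*exp(s) - 14*s^2*exp(2*s) + 28*s*exp(2*s) - 13*s*exp(s) + 2*s + 21*exp(2*s) + 14*exp(s) - 3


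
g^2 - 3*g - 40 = (g - 8)*(g + 5)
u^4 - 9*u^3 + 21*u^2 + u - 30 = (u - 5)*(u - 3)*(u - 2)*(u + 1)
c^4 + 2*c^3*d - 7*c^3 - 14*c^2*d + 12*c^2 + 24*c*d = c*(c - 4)*(c - 3)*(c + 2*d)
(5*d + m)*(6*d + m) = 30*d^2 + 11*d*m + m^2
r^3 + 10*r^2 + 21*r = r*(r + 3)*(r + 7)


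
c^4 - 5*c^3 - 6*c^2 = c^2*(c - 6)*(c + 1)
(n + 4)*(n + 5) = n^2 + 9*n + 20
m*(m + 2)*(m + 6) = m^3 + 8*m^2 + 12*m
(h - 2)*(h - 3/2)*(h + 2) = h^3 - 3*h^2/2 - 4*h + 6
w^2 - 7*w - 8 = (w - 8)*(w + 1)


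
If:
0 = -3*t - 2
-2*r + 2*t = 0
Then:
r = -2/3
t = -2/3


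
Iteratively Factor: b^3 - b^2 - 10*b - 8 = (b + 2)*(b^2 - 3*b - 4) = (b + 1)*(b + 2)*(b - 4)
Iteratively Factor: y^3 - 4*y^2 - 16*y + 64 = (y - 4)*(y^2 - 16) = (y - 4)^2*(y + 4)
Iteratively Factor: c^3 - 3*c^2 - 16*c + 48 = (c + 4)*(c^2 - 7*c + 12) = (c - 3)*(c + 4)*(c - 4)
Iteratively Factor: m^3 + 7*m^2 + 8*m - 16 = (m + 4)*(m^2 + 3*m - 4) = (m - 1)*(m + 4)*(m + 4)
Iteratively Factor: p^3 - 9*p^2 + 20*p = (p - 5)*(p^2 - 4*p) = p*(p - 5)*(p - 4)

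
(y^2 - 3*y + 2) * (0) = 0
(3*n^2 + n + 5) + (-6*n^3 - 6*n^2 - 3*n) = -6*n^3 - 3*n^2 - 2*n + 5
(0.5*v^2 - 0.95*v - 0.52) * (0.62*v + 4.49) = 0.31*v^3 + 1.656*v^2 - 4.5879*v - 2.3348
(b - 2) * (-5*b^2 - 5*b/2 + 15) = -5*b^3 + 15*b^2/2 + 20*b - 30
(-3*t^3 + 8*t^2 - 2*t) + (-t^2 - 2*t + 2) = -3*t^3 + 7*t^2 - 4*t + 2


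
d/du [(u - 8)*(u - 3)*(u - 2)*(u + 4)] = 4*u^3 - 27*u^2 - 12*u + 136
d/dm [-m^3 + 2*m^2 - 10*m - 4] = -3*m^2 + 4*m - 10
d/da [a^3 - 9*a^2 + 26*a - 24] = 3*a^2 - 18*a + 26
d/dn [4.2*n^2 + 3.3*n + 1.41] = 8.4*n + 3.3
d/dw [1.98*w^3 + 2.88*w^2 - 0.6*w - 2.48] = 5.94*w^2 + 5.76*w - 0.6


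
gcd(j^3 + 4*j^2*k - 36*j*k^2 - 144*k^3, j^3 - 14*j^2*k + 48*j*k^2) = j - 6*k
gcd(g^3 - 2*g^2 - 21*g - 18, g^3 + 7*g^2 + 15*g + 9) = g^2 + 4*g + 3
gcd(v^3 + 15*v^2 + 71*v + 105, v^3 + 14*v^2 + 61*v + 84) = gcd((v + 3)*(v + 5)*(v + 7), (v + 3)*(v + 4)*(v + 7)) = v^2 + 10*v + 21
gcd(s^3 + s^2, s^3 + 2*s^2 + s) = s^2 + s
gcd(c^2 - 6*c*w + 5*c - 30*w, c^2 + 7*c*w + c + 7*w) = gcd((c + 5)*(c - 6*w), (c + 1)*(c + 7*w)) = 1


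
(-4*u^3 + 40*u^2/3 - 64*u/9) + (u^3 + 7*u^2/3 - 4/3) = -3*u^3 + 47*u^2/3 - 64*u/9 - 4/3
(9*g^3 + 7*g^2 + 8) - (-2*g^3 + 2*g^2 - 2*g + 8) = 11*g^3 + 5*g^2 + 2*g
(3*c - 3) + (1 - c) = 2*c - 2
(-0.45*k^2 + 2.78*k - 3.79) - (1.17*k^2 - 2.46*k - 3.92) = -1.62*k^2 + 5.24*k + 0.13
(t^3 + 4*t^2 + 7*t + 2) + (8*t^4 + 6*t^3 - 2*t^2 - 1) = 8*t^4 + 7*t^3 + 2*t^2 + 7*t + 1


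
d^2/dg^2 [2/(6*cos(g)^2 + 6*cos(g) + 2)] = 3*(-12*sin(g)^4 + 5*sin(g)^2 + 49*cos(g)/4 - 9*cos(3*g)/4 + 11)/(-3*sin(g)^2 + 3*cos(g) + 4)^3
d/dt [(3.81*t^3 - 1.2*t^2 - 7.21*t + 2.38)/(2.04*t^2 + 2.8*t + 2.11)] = (7.7724*t^4 + 21.336*t^3 + 35.4657*t^2 - 14.7744*t - 21.8771)/(4.1616*t^4 + 11.424*t^3 + 16.4488*t^2 + 11.816*t + 4.4521)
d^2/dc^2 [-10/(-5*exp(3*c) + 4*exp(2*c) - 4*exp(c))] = 10*((-45*exp(2*c) + 16*exp(c) - 4)*(5*exp(2*c) - 4*exp(c) + 4) + 2*(15*exp(2*c) - 8*exp(c) + 4)^2)*exp(-c)/(5*exp(2*c) - 4*exp(c) + 4)^3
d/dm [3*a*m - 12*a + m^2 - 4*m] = 3*a + 2*m - 4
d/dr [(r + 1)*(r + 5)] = 2*r + 6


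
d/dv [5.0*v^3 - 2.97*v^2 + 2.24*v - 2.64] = 15.0*v^2 - 5.94*v + 2.24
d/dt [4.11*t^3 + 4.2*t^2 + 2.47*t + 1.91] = 12.33*t^2 + 8.4*t + 2.47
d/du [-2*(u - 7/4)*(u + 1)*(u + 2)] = -6*u^2 - 5*u + 13/2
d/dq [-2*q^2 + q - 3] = 1 - 4*q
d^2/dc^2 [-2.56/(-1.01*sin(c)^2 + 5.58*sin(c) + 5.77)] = (10.445824*sin(c)^4 - 43.282944*sin(c)^3 + 123.716096*sin(c)^2 + 4.142592*sin(c) - 189.256192)/(-1.01*sin(c)^2 + 5.58*sin(c) + 5.77)^3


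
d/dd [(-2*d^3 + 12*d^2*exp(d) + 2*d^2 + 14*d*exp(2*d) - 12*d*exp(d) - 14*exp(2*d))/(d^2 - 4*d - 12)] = 2*(2*(d - 2)*(d^3 - 6*d^2*exp(d) - d^2 - 7*d*exp(2*d) + 6*d*exp(d) + 7*exp(2*d)) + (-d^2 + 4*d + 12)*(-6*d^2*exp(d) + 3*d^2 - 14*d*exp(2*d) - 6*d*exp(d) - 2*d + 7*exp(2*d) + 6*exp(d)))/(-d^2 + 4*d + 12)^2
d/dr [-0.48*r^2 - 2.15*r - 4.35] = -0.96*r - 2.15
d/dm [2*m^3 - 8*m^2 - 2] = 2*m*(3*m - 8)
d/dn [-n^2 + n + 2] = 1 - 2*n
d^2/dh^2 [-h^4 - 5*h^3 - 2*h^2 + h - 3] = -12*h^2 - 30*h - 4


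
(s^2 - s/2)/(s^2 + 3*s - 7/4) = 2*s/(2*s + 7)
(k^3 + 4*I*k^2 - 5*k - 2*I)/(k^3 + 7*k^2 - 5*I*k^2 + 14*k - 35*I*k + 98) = (k^2 + 2*I*k - 1)/(k^2 + 7*k*(1 - I) - 49*I)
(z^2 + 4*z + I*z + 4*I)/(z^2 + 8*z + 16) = (z + I)/(z + 4)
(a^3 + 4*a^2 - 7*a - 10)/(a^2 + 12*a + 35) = (a^2 - a - 2)/(a + 7)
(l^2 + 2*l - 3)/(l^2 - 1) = (l + 3)/(l + 1)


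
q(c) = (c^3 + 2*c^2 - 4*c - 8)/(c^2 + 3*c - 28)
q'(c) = (-2*c - 3)*(c^3 + 2*c^2 - 4*c - 8)/(c^2 + 3*c - 28)^2 + (3*c^2 + 4*c - 4)/(c^2 + 3*c - 28) = (c^4 + 6*c^3 - 74*c^2 - 96*c + 136)/(c^4 + 6*c^3 - 47*c^2 - 168*c + 784)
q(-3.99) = 0.99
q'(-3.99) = -1.36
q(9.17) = 10.70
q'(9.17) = 0.68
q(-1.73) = 0.01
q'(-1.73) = 0.06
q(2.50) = -0.71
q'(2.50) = -2.14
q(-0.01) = 0.28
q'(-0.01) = 0.17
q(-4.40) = 1.69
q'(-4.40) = -2.12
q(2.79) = -1.53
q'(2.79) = -3.68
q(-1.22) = 0.06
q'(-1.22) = 0.15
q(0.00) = 0.29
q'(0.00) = 0.17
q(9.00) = 10.59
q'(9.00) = 0.66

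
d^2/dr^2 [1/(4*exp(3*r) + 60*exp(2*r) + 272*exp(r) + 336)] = (2*(3*exp(2*r) + 30*exp(r) + 68)^2*exp(r) - (9*exp(2*r) + 60*exp(r) + 68)*(exp(3*r) + 15*exp(2*r) + 68*exp(r) + 84))*exp(r)/(4*(exp(3*r) + 15*exp(2*r) + 68*exp(r) + 84)^3)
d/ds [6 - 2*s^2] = -4*s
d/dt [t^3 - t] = 3*t^2 - 1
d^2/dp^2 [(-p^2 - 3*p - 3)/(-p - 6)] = 42/(p^3 + 18*p^2 + 108*p + 216)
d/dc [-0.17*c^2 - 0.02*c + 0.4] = -0.34*c - 0.02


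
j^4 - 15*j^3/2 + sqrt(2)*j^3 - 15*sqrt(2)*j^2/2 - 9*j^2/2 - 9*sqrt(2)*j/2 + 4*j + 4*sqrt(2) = (j - 8)*(j - 1/2)*(j + 1)*(j + sqrt(2))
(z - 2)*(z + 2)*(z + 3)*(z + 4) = z^4 + 7*z^3 + 8*z^2 - 28*z - 48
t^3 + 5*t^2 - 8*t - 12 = (t - 2)*(t + 1)*(t + 6)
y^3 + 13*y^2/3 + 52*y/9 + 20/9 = (y + 2/3)*(y + 5/3)*(y + 2)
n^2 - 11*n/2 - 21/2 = (n - 7)*(n + 3/2)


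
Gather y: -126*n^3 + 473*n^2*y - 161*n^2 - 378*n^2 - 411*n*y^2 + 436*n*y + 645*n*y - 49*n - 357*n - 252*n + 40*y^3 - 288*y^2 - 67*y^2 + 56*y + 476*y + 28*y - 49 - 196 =-126*n^3 - 539*n^2 - 658*n + 40*y^3 + y^2*(-411*n - 355) + y*(473*n^2 + 1081*n + 560) - 245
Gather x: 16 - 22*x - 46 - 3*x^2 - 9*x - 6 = -3*x^2 - 31*x - 36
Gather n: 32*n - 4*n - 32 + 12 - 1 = 28*n - 21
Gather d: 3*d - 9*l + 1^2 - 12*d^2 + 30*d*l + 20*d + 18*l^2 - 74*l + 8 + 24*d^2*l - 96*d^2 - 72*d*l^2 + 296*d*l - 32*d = d^2*(24*l - 108) + d*(-72*l^2 + 326*l - 9) + 18*l^2 - 83*l + 9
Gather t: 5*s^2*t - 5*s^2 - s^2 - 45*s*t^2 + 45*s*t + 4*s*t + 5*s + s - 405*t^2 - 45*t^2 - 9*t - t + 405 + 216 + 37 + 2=-6*s^2 + 6*s + t^2*(-45*s - 450) + t*(5*s^2 + 49*s - 10) + 660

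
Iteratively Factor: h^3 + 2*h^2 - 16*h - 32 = (h + 4)*(h^2 - 2*h - 8) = (h + 2)*(h + 4)*(h - 4)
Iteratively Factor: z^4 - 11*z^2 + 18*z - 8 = (z - 1)*(z^3 + z^2 - 10*z + 8) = (z - 1)^2*(z^2 + 2*z - 8) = (z - 1)^2*(z + 4)*(z - 2)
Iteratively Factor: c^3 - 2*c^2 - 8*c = (c)*(c^2 - 2*c - 8) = c*(c + 2)*(c - 4)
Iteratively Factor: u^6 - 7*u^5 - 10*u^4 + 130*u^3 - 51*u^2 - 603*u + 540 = (u - 1)*(u^5 - 6*u^4 - 16*u^3 + 114*u^2 + 63*u - 540) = (u - 4)*(u - 1)*(u^4 - 2*u^3 - 24*u^2 + 18*u + 135) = (u - 4)*(u - 3)*(u - 1)*(u^3 + u^2 - 21*u - 45) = (u - 4)*(u - 3)*(u - 1)*(u + 3)*(u^2 - 2*u - 15) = (u - 4)*(u - 3)*(u - 1)*(u + 3)^2*(u - 5)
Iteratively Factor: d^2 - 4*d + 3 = (d - 3)*(d - 1)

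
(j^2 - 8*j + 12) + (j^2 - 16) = 2*j^2 - 8*j - 4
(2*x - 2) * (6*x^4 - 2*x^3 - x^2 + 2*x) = 12*x^5 - 16*x^4 + 2*x^3 + 6*x^2 - 4*x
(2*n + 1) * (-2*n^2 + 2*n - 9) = -4*n^3 + 2*n^2 - 16*n - 9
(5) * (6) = 30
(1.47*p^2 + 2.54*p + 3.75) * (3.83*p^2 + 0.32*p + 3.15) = 5.6301*p^4 + 10.1986*p^3 + 19.8058*p^2 + 9.201*p + 11.8125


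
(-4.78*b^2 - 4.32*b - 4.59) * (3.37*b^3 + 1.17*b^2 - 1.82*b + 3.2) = -16.1086*b^5 - 20.151*b^4 - 11.8231*b^3 - 12.8039*b^2 - 5.4702*b - 14.688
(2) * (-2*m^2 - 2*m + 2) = -4*m^2 - 4*m + 4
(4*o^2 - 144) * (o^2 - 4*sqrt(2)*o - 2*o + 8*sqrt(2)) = 4*o^4 - 16*sqrt(2)*o^3 - 8*o^3 - 144*o^2 + 32*sqrt(2)*o^2 + 288*o + 576*sqrt(2)*o - 1152*sqrt(2)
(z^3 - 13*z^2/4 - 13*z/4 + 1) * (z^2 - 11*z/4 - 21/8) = z^5 - 6*z^4 + 49*z^3/16 + 591*z^2/32 + 185*z/32 - 21/8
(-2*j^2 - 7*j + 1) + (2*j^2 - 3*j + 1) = 2 - 10*j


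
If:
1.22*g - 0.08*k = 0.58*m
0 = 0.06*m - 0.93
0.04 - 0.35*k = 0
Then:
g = 7.38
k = 0.11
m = 15.50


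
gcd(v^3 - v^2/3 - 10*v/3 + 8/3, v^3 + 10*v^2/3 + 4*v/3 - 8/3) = v + 2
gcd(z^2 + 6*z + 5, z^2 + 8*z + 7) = z + 1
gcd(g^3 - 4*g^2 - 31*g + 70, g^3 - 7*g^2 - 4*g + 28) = g^2 - 9*g + 14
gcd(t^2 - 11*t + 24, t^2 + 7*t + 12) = 1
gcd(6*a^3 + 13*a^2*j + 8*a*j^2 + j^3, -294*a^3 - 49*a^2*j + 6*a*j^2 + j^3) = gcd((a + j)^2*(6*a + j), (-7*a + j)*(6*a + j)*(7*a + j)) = 6*a + j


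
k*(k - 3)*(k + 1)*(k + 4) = k^4 + 2*k^3 - 11*k^2 - 12*k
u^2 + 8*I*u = u*(u + 8*I)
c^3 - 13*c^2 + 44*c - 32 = (c - 8)*(c - 4)*(c - 1)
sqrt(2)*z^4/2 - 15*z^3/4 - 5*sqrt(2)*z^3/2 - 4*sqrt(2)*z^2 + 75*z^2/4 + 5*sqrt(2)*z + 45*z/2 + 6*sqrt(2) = (z/2 + 1/2)*(z - 6)*(z - 4*sqrt(2))*(sqrt(2)*z + 1/2)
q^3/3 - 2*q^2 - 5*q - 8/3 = (q/3 + 1/3)*(q - 8)*(q + 1)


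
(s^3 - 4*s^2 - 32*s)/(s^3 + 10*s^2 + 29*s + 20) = s*(s - 8)/(s^2 + 6*s + 5)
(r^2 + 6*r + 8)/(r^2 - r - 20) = (r + 2)/(r - 5)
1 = 1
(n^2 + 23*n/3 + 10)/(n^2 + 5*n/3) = (n + 6)/n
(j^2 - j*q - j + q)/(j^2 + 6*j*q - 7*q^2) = (j - 1)/(j + 7*q)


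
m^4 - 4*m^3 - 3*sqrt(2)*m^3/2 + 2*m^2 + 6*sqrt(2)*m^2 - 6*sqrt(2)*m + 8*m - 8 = (m - 2)^2*(m - 2*sqrt(2))*(m + sqrt(2)/2)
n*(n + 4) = n^2 + 4*n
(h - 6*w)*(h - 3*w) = h^2 - 9*h*w + 18*w^2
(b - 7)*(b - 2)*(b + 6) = b^3 - 3*b^2 - 40*b + 84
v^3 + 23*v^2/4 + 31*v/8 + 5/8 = (v + 1/4)*(v + 1/2)*(v + 5)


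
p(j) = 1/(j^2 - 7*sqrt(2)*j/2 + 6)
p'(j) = (-2*j + 7*sqrt(2)/2)/(j^2 - 7*sqrt(2)*j/2 + 6)^2 = 2*(-4*j + 7*sqrt(2))/(2*j^2 - 7*sqrt(2)*j + 12)^2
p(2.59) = -8.95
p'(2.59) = -18.44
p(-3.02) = 0.03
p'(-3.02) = 0.01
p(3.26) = 2.03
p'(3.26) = -6.50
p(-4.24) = 0.02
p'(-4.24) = 0.01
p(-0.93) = 0.09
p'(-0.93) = 0.05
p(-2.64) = 0.04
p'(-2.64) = 0.02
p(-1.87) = 0.05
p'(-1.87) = 0.02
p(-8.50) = 0.01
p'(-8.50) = 0.00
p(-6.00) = 0.01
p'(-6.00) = 0.00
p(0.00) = 0.17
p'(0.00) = 0.14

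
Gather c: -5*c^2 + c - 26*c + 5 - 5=-5*c^2 - 25*c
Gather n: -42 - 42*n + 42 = -42*n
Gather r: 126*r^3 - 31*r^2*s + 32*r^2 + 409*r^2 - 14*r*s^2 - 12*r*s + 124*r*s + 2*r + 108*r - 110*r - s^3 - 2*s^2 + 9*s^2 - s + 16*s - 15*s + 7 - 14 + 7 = 126*r^3 + r^2*(441 - 31*s) + r*(-14*s^2 + 112*s) - s^3 + 7*s^2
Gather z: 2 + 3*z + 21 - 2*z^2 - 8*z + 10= -2*z^2 - 5*z + 33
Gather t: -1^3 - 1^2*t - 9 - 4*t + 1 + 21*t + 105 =16*t + 96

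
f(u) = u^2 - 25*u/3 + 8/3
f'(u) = 2*u - 25/3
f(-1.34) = 15.63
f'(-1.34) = -11.01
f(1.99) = -9.96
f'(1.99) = -4.35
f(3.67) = -14.45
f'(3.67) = -0.99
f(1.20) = -5.89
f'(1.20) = -5.93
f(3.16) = -13.68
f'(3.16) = -2.01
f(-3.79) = 48.61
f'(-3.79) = -15.91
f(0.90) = -4.02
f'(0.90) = -6.53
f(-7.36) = 118.17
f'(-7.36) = -23.05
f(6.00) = -11.33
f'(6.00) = 3.67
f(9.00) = 8.67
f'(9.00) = 9.67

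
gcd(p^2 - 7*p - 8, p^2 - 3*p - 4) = p + 1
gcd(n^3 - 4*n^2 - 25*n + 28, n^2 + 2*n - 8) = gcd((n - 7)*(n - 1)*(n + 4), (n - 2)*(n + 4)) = n + 4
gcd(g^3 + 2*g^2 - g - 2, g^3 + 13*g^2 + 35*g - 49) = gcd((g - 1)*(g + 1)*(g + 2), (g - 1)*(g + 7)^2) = g - 1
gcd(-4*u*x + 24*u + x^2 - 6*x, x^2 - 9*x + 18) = x - 6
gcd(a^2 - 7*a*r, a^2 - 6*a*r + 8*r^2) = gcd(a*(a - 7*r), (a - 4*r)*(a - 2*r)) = 1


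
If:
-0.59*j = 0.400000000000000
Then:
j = -0.68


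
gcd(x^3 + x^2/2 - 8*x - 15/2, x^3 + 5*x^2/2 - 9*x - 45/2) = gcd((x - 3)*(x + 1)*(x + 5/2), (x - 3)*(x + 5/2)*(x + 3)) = x^2 - x/2 - 15/2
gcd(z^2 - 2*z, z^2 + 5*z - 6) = 1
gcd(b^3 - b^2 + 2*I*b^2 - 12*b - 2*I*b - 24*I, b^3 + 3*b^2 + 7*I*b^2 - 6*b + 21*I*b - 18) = b + 3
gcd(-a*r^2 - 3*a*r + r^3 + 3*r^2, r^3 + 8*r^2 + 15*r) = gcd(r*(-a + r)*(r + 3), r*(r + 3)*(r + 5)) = r^2 + 3*r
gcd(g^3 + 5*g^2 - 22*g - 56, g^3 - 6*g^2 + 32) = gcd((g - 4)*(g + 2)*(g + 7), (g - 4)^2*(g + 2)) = g^2 - 2*g - 8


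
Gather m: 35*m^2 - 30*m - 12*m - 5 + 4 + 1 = 35*m^2 - 42*m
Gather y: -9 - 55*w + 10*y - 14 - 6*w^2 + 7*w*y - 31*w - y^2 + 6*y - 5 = -6*w^2 - 86*w - y^2 + y*(7*w + 16) - 28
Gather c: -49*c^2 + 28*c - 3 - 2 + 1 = -49*c^2 + 28*c - 4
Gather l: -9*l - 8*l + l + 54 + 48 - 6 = 96 - 16*l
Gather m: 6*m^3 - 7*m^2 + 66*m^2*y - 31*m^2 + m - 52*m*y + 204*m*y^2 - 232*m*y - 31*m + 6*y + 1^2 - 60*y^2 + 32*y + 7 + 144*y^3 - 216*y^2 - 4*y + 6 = 6*m^3 + m^2*(66*y - 38) + m*(204*y^2 - 284*y - 30) + 144*y^3 - 276*y^2 + 34*y + 14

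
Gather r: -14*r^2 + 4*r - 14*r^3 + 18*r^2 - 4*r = -14*r^3 + 4*r^2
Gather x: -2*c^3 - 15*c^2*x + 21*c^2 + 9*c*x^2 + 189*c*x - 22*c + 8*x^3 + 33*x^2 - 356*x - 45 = -2*c^3 + 21*c^2 - 22*c + 8*x^3 + x^2*(9*c + 33) + x*(-15*c^2 + 189*c - 356) - 45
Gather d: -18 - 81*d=-81*d - 18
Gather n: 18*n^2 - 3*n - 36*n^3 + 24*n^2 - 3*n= -36*n^3 + 42*n^2 - 6*n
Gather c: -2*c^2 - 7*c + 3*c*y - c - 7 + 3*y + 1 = -2*c^2 + c*(3*y - 8) + 3*y - 6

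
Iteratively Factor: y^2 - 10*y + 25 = (y - 5)*(y - 5)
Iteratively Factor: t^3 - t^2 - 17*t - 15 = (t + 1)*(t^2 - 2*t - 15) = (t - 5)*(t + 1)*(t + 3)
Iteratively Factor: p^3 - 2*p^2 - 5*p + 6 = (p - 3)*(p^2 + p - 2) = (p - 3)*(p + 2)*(p - 1)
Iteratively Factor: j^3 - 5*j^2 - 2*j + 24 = (j + 2)*(j^2 - 7*j + 12) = (j - 3)*(j + 2)*(j - 4)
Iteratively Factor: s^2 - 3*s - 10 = (s + 2)*(s - 5)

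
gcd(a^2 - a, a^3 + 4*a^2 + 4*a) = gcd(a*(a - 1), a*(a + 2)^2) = a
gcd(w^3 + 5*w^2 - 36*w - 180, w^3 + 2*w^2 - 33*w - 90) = w^2 - w - 30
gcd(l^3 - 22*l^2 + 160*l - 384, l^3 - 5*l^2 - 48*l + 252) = l - 6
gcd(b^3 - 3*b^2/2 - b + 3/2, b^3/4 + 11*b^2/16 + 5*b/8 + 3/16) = b + 1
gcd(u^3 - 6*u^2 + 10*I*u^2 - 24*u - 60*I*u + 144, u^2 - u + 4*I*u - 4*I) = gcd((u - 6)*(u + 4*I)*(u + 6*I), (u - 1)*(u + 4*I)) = u + 4*I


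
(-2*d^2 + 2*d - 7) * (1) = -2*d^2 + 2*d - 7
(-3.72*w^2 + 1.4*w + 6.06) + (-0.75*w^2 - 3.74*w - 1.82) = -4.47*w^2 - 2.34*w + 4.24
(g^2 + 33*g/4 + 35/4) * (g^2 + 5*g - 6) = g^4 + 53*g^3/4 + 44*g^2 - 23*g/4 - 105/2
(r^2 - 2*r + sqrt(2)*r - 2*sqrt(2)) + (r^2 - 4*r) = 2*r^2 - 6*r + sqrt(2)*r - 2*sqrt(2)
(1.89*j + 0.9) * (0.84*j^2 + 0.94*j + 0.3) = 1.5876*j^3 + 2.5326*j^2 + 1.413*j + 0.27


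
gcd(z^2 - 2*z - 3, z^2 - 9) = z - 3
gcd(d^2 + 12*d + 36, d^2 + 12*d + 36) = d^2 + 12*d + 36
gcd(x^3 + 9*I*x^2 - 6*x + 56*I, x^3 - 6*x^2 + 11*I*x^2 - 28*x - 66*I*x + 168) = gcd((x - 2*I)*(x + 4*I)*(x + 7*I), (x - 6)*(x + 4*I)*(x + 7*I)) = x^2 + 11*I*x - 28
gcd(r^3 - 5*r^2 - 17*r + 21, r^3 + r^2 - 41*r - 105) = r^2 - 4*r - 21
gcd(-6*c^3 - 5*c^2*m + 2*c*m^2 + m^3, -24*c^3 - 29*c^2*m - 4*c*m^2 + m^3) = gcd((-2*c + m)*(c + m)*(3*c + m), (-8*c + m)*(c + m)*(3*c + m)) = 3*c^2 + 4*c*m + m^2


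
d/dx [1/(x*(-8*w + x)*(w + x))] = (-x*(w + x) + x*(8*w - x) + (w + x)*(8*w - x))/(x^2*(w + x)^2*(8*w - x)^2)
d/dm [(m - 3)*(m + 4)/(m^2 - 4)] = (-m^2 + 16*m - 4)/(m^4 - 8*m^2 + 16)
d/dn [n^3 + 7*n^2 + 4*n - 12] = 3*n^2 + 14*n + 4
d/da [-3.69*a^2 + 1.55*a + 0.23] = 1.55 - 7.38*a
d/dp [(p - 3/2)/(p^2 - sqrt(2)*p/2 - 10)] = (4*p^2 - 2*sqrt(2)*p - (2*p - 3)*(4*p - sqrt(2)) - 40)/(-2*p^2 + sqrt(2)*p + 20)^2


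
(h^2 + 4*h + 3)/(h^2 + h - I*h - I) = (h + 3)/(h - I)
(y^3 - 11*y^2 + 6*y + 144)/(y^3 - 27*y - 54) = (y - 8)/(y + 3)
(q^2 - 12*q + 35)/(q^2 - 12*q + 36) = (q^2 - 12*q + 35)/(q^2 - 12*q + 36)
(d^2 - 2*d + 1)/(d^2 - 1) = (d - 1)/(d + 1)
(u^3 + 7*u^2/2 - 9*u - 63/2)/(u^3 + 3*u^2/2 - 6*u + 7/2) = (u^2 - 9)/(u^2 - 2*u + 1)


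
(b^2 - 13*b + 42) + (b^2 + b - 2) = 2*b^2 - 12*b + 40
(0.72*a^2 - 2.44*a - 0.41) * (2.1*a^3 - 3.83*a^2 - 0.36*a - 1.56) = 1.512*a^5 - 7.8816*a^4 + 8.225*a^3 + 1.3255*a^2 + 3.954*a + 0.6396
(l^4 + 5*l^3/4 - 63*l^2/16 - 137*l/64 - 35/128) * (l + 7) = l^5 + 33*l^4/4 + 77*l^3/16 - 1901*l^2/64 - 1953*l/128 - 245/128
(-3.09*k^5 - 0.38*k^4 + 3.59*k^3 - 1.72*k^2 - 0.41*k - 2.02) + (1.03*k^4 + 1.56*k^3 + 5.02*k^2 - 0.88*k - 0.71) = -3.09*k^5 + 0.65*k^4 + 5.15*k^3 + 3.3*k^2 - 1.29*k - 2.73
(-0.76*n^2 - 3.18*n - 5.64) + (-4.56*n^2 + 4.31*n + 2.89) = -5.32*n^2 + 1.13*n - 2.75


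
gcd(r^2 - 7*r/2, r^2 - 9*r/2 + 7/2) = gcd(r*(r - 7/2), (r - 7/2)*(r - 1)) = r - 7/2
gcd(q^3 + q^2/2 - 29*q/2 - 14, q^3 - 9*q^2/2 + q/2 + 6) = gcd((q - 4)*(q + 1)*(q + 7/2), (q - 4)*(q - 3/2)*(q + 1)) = q^2 - 3*q - 4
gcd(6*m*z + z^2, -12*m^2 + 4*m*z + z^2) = 6*m + z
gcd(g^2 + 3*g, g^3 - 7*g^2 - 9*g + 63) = g + 3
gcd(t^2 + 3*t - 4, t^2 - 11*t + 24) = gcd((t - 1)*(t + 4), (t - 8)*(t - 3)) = 1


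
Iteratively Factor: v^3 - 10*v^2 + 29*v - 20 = (v - 1)*(v^2 - 9*v + 20) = (v - 4)*(v - 1)*(v - 5)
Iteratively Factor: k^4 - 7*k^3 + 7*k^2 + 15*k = (k)*(k^3 - 7*k^2 + 7*k + 15) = k*(k - 5)*(k^2 - 2*k - 3) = k*(k - 5)*(k + 1)*(k - 3)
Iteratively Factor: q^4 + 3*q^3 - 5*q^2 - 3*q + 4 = (q + 4)*(q^3 - q^2 - q + 1) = (q - 1)*(q + 4)*(q^2 - 1) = (q - 1)*(q + 1)*(q + 4)*(q - 1)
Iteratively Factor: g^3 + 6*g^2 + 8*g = (g + 2)*(g^2 + 4*g) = (g + 2)*(g + 4)*(g)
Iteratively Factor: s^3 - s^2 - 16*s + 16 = (s + 4)*(s^2 - 5*s + 4) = (s - 1)*(s + 4)*(s - 4)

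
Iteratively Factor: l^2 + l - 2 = (l - 1)*(l + 2)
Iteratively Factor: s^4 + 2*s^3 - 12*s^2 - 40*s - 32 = (s + 2)*(s^3 - 12*s - 16) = (s + 2)^2*(s^2 - 2*s - 8) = (s - 4)*(s + 2)^2*(s + 2)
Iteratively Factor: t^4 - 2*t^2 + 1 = (t - 1)*(t^3 + t^2 - t - 1) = (t - 1)*(t + 1)*(t^2 - 1) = (t - 1)*(t + 1)^2*(t - 1)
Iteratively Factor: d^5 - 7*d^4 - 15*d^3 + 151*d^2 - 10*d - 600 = (d - 5)*(d^4 - 2*d^3 - 25*d^2 + 26*d + 120) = (d - 5)*(d + 2)*(d^3 - 4*d^2 - 17*d + 60) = (d - 5)^2*(d + 2)*(d^2 + d - 12) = (d - 5)^2*(d + 2)*(d + 4)*(d - 3)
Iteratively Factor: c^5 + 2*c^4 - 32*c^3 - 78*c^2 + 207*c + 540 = (c - 5)*(c^4 + 7*c^3 + 3*c^2 - 63*c - 108) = (c - 5)*(c + 3)*(c^3 + 4*c^2 - 9*c - 36) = (c - 5)*(c + 3)^2*(c^2 + c - 12) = (c - 5)*(c + 3)^2*(c + 4)*(c - 3)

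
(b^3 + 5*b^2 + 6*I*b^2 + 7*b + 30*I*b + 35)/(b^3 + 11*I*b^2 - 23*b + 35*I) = (b + 5)/(b + 5*I)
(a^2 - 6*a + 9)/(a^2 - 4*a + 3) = (a - 3)/(a - 1)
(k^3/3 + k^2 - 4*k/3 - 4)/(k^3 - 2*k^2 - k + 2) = (k^2 + 5*k + 6)/(3*(k^2 - 1))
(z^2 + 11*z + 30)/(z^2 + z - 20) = (z + 6)/(z - 4)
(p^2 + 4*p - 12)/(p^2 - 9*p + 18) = (p^2 + 4*p - 12)/(p^2 - 9*p + 18)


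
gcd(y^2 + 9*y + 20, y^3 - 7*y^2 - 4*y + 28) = 1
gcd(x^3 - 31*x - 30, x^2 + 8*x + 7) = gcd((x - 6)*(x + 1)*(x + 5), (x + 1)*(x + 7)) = x + 1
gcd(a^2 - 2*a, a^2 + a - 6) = a - 2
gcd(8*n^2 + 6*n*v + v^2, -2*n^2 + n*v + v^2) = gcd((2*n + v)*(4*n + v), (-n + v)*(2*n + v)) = 2*n + v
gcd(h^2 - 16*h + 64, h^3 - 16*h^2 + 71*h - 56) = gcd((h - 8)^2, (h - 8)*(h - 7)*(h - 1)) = h - 8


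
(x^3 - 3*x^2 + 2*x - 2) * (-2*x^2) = -2*x^5 + 6*x^4 - 4*x^3 + 4*x^2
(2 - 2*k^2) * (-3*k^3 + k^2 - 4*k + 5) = 6*k^5 - 2*k^4 + 2*k^3 - 8*k^2 - 8*k + 10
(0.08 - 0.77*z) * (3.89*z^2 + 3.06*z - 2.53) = -2.9953*z^3 - 2.045*z^2 + 2.1929*z - 0.2024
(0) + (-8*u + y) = -8*u + y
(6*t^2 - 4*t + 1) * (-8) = -48*t^2 + 32*t - 8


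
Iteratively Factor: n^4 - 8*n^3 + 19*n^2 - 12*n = (n - 4)*(n^3 - 4*n^2 + 3*n) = (n - 4)*(n - 3)*(n^2 - n) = (n - 4)*(n - 3)*(n - 1)*(n)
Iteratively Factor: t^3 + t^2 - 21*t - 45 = (t + 3)*(t^2 - 2*t - 15) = (t - 5)*(t + 3)*(t + 3)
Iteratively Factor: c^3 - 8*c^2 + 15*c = (c - 3)*(c^2 - 5*c) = c*(c - 3)*(c - 5)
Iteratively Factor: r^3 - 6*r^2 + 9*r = (r - 3)*(r^2 - 3*r) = r*(r - 3)*(r - 3)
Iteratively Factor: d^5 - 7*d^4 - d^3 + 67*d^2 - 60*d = (d + 3)*(d^4 - 10*d^3 + 29*d^2 - 20*d) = (d - 4)*(d + 3)*(d^3 - 6*d^2 + 5*d) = (d - 5)*(d - 4)*(d + 3)*(d^2 - d) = d*(d - 5)*(d - 4)*(d + 3)*(d - 1)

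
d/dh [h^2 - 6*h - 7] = 2*h - 6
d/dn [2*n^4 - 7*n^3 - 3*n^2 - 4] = n*(8*n^2 - 21*n - 6)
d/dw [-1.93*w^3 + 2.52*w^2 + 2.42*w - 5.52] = -5.79*w^2 + 5.04*w + 2.42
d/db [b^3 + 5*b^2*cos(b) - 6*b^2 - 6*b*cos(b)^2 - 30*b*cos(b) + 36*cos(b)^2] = -5*b^2*sin(b) + 3*b^2 + 30*b*sin(b) + 6*b*sin(2*b) + 10*b*cos(b) - 12*b - 36*sin(2*b) - 6*cos(b)^2 - 30*cos(b)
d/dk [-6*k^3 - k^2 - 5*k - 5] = -18*k^2 - 2*k - 5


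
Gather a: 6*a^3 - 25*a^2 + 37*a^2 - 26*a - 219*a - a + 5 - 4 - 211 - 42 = 6*a^3 + 12*a^2 - 246*a - 252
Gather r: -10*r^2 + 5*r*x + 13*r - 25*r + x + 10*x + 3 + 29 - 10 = -10*r^2 + r*(5*x - 12) + 11*x + 22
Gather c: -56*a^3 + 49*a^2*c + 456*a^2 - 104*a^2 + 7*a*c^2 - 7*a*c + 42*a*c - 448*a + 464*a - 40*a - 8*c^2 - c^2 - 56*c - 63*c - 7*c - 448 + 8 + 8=-56*a^3 + 352*a^2 - 24*a + c^2*(7*a - 9) + c*(49*a^2 + 35*a - 126) - 432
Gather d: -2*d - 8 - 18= -2*d - 26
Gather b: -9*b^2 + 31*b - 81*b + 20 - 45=-9*b^2 - 50*b - 25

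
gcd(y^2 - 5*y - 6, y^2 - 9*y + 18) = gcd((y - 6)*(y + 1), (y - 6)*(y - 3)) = y - 6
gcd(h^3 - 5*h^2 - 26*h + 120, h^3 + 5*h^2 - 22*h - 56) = h - 4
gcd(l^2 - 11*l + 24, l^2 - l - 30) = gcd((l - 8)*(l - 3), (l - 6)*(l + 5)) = 1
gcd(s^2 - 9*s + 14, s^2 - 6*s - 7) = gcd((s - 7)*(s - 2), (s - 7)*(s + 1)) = s - 7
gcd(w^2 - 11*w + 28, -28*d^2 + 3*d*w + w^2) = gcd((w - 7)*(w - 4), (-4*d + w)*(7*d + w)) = 1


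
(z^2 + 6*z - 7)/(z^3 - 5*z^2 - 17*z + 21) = (z + 7)/(z^2 - 4*z - 21)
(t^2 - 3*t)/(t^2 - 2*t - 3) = t/(t + 1)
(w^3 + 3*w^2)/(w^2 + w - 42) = w^2*(w + 3)/(w^2 + w - 42)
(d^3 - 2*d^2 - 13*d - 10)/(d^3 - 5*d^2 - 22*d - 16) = (d - 5)/(d - 8)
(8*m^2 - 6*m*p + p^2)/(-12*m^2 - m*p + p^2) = (-2*m + p)/(3*m + p)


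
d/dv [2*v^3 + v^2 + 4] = 2*v*(3*v + 1)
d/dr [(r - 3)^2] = 2*r - 6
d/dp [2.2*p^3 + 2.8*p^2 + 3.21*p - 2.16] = 6.6*p^2 + 5.6*p + 3.21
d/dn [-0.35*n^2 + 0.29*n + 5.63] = 0.29 - 0.7*n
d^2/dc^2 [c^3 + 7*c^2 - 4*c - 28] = 6*c + 14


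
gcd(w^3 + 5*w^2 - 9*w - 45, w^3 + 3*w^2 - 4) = 1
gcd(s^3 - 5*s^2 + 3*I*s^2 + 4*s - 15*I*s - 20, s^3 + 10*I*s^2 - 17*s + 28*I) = s^2 + 3*I*s + 4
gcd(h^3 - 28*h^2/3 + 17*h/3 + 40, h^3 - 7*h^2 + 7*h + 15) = h - 3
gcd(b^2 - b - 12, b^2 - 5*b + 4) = b - 4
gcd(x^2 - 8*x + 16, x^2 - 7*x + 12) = x - 4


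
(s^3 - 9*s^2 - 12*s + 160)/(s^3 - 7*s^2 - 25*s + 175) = (s^2 - 4*s - 32)/(s^2 - 2*s - 35)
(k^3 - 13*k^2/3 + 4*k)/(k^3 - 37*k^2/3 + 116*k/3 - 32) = k/(k - 8)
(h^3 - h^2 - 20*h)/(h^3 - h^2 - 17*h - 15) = h*(h + 4)/(h^2 + 4*h + 3)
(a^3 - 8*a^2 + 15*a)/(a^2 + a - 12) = a*(a - 5)/(a + 4)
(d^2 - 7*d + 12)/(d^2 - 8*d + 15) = (d - 4)/(d - 5)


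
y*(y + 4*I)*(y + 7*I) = y^3 + 11*I*y^2 - 28*y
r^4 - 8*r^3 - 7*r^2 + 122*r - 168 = (r - 7)*(r - 3)*(r - 2)*(r + 4)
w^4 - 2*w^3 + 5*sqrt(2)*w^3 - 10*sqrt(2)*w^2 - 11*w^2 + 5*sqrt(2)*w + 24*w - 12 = (w - 1)^2*(w - sqrt(2))*(w + 6*sqrt(2))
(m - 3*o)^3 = m^3 - 9*m^2*o + 27*m*o^2 - 27*o^3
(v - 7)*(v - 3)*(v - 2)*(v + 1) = v^4 - 11*v^3 + 29*v^2 - v - 42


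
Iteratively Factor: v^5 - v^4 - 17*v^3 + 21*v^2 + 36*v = (v)*(v^4 - v^3 - 17*v^2 + 21*v + 36) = v*(v - 3)*(v^3 + 2*v^2 - 11*v - 12) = v*(v - 3)*(v + 4)*(v^2 - 2*v - 3) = v*(v - 3)*(v + 1)*(v + 4)*(v - 3)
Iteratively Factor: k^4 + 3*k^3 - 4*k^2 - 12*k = (k - 2)*(k^3 + 5*k^2 + 6*k) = (k - 2)*(k + 3)*(k^2 + 2*k) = (k - 2)*(k + 2)*(k + 3)*(k)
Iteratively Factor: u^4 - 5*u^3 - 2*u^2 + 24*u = (u - 3)*(u^3 - 2*u^2 - 8*u) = u*(u - 3)*(u^2 - 2*u - 8) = u*(u - 3)*(u + 2)*(u - 4)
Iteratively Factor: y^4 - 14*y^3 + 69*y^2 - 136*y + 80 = (y - 1)*(y^3 - 13*y^2 + 56*y - 80) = (y - 5)*(y - 1)*(y^2 - 8*y + 16) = (y - 5)*(y - 4)*(y - 1)*(y - 4)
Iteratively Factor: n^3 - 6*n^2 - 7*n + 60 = (n - 5)*(n^2 - n - 12) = (n - 5)*(n + 3)*(n - 4)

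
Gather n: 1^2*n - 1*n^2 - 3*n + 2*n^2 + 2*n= n^2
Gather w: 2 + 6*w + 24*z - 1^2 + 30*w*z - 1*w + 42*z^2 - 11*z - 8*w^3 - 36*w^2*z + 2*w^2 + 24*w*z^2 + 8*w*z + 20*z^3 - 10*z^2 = -8*w^3 + w^2*(2 - 36*z) + w*(24*z^2 + 38*z + 5) + 20*z^3 + 32*z^2 + 13*z + 1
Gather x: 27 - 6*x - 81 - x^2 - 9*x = -x^2 - 15*x - 54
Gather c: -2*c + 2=2 - 2*c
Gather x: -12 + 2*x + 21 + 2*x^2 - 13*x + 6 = 2*x^2 - 11*x + 15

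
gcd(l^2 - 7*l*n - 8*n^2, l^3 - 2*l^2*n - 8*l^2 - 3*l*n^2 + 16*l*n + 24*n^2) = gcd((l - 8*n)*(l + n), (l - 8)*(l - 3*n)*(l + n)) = l + n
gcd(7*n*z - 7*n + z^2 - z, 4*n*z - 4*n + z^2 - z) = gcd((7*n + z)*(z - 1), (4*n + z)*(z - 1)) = z - 1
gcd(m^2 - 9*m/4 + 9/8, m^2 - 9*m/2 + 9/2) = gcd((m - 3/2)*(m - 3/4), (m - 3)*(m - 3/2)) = m - 3/2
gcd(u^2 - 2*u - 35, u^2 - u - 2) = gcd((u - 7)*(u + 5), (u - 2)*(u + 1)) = 1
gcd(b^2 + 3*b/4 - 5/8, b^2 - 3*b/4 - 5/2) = b + 5/4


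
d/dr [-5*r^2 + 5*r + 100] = 5 - 10*r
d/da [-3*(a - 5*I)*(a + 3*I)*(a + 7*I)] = -9*a^2 - 30*I*a - 87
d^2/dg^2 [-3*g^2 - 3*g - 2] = -6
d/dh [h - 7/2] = 1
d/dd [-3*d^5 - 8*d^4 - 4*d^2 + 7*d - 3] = -15*d^4 - 32*d^3 - 8*d + 7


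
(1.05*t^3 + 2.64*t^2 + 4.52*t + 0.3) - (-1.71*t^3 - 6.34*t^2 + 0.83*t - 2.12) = 2.76*t^3 + 8.98*t^2 + 3.69*t + 2.42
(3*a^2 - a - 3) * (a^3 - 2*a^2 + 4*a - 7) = 3*a^5 - 7*a^4 + 11*a^3 - 19*a^2 - 5*a + 21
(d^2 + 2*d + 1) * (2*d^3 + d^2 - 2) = 2*d^5 + 5*d^4 + 4*d^3 - d^2 - 4*d - 2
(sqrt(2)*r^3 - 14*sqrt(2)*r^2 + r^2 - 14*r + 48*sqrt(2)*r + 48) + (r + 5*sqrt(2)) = sqrt(2)*r^3 - 14*sqrt(2)*r^2 + r^2 - 13*r + 48*sqrt(2)*r + 5*sqrt(2) + 48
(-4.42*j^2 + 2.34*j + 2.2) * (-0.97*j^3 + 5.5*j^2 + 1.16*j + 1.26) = 4.2874*j^5 - 26.5798*j^4 + 5.6088*j^3 + 9.2452*j^2 + 5.5004*j + 2.772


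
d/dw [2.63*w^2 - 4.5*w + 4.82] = 5.26*w - 4.5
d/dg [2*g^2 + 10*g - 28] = 4*g + 10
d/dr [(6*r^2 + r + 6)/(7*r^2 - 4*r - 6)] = (-31*r^2 - 156*r + 18)/(49*r^4 - 56*r^3 - 68*r^2 + 48*r + 36)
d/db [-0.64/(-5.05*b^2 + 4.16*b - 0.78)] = (2.6624 - 6.464*b)/(5.05*b^2 - 4.16*b + 0.78)^2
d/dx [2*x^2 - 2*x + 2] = 4*x - 2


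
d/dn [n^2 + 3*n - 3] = 2*n + 3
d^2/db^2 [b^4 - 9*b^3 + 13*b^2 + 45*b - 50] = 12*b^2 - 54*b + 26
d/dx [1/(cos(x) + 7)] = sin(x)/(cos(x) + 7)^2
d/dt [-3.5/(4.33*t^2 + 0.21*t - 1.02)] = (30.31*t + 0.735)/(4.33*t^2 + 0.21*t - 1.02)^2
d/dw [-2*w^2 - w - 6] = -4*w - 1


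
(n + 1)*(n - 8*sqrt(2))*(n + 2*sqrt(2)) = n^3 - 6*sqrt(2)*n^2 + n^2 - 32*n - 6*sqrt(2)*n - 32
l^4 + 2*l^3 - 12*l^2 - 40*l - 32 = (l - 4)*(l + 2)^3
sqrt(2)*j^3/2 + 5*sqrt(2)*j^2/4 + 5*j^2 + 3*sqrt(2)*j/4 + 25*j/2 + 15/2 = (j + 3/2)*(j + 5*sqrt(2))*(sqrt(2)*j/2 + sqrt(2)/2)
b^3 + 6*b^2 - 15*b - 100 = (b - 4)*(b + 5)^2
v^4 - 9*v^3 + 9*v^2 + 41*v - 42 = (v - 7)*(v - 3)*(v - 1)*(v + 2)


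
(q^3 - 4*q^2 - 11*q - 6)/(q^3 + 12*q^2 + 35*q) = (q^3 - 4*q^2 - 11*q - 6)/(q*(q^2 + 12*q + 35))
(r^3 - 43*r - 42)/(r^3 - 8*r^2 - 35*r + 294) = (r + 1)/(r - 7)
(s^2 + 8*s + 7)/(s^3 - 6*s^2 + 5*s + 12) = (s + 7)/(s^2 - 7*s + 12)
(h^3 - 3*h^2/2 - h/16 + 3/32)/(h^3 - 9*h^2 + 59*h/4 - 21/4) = (16*h^2 - 1)/(8*(2*h^2 - 15*h + 7))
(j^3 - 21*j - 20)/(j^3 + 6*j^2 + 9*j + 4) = (j - 5)/(j + 1)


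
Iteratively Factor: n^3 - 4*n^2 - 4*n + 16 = (n + 2)*(n^2 - 6*n + 8) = (n - 2)*(n + 2)*(n - 4)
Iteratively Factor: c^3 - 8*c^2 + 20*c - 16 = (c - 4)*(c^2 - 4*c + 4) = (c - 4)*(c - 2)*(c - 2)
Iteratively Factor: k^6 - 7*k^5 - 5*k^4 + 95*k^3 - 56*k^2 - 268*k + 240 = (k - 1)*(k^5 - 6*k^4 - 11*k^3 + 84*k^2 + 28*k - 240) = (k - 2)*(k - 1)*(k^4 - 4*k^3 - 19*k^2 + 46*k + 120) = (k - 2)*(k - 1)*(k + 3)*(k^3 - 7*k^2 + 2*k + 40) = (k - 4)*(k - 2)*(k - 1)*(k + 3)*(k^2 - 3*k - 10) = (k - 4)*(k - 2)*(k - 1)*(k + 2)*(k + 3)*(k - 5)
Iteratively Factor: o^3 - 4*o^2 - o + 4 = (o + 1)*(o^2 - 5*o + 4) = (o - 4)*(o + 1)*(o - 1)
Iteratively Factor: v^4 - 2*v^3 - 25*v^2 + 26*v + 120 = (v - 3)*(v^3 + v^2 - 22*v - 40) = (v - 5)*(v - 3)*(v^2 + 6*v + 8) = (v - 5)*(v - 3)*(v + 2)*(v + 4)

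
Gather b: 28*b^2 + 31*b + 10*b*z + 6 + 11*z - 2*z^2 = 28*b^2 + b*(10*z + 31) - 2*z^2 + 11*z + 6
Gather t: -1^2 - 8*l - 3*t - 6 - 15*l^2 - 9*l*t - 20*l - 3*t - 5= -15*l^2 - 28*l + t*(-9*l - 6) - 12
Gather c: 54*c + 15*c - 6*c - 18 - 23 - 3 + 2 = 63*c - 42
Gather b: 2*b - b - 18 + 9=b - 9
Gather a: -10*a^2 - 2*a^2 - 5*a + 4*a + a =-12*a^2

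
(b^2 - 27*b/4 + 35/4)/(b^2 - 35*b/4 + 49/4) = (b - 5)/(b - 7)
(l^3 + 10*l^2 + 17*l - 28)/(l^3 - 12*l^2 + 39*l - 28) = (l^2 + 11*l + 28)/(l^2 - 11*l + 28)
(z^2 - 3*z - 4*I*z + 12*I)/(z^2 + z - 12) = (z - 4*I)/(z + 4)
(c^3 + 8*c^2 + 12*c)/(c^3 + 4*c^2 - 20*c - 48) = c/(c - 4)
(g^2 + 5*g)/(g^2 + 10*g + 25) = g/(g + 5)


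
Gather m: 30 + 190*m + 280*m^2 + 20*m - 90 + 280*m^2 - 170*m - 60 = 560*m^2 + 40*m - 120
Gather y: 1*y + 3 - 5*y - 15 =-4*y - 12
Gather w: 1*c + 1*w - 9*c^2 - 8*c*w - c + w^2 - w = -9*c^2 - 8*c*w + w^2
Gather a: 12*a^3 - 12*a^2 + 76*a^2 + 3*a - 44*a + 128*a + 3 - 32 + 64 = 12*a^3 + 64*a^2 + 87*a + 35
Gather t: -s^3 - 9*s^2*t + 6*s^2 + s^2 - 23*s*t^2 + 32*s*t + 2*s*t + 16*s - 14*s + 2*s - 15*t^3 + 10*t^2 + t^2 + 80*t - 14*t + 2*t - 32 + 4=-s^3 + 7*s^2 + 4*s - 15*t^3 + t^2*(11 - 23*s) + t*(-9*s^2 + 34*s + 68) - 28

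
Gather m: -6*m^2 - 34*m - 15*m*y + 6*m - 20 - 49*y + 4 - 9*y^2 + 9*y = -6*m^2 + m*(-15*y - 28) - 9*y^2 - 40*y - 16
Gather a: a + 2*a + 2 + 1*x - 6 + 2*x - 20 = 3*a + 3*x - 24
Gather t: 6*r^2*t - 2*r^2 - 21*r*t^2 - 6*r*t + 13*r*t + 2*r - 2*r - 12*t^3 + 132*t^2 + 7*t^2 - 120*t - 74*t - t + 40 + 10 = -2*r^2 - 12*t^3 + t^2*(139 - 21*r) + t*(6*r^2 + 7*r - 195) + 50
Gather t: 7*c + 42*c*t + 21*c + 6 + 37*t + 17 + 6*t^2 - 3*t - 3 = 28*c + 6*t^2 + t*(42*c + 34) + 20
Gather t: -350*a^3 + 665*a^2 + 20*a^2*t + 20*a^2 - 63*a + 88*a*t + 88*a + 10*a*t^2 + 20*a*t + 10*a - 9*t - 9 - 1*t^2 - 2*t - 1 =-350*a^3 + 685*a^2 + 35*a + t^2*(10*a - 1) + t*(20*a^2 + 108*a - 11) - 10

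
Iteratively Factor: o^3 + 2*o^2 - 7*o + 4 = (o - 1)*(o^2 + 3*o - 4) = (o - 1)*(o + 4)*(o - 1)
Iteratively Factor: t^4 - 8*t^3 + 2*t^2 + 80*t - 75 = (t - 5)*(t^3 - 3*t^2 - 13*t + 15) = (t - 5)^2*(t^2 + 2*t - 3) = (t - 5)^2*(t - 1)*(t + 3)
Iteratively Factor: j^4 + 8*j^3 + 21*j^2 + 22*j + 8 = (j + 1)*(j^3 + 7*j^2 + 14*j + 8) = (j + 1)*(j + 2)*(j^2 + 5*j + 4) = (j + 1)^2*(j + 2)*(j + 4)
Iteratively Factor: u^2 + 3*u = (u + 3)*(u)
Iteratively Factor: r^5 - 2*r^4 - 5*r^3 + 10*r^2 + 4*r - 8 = (r - 1)*(r^4 - r^3 - 6*r^2 + 4*r + 8) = (r - 1)*(r + 1)*(r^3 - 2*r^2 - 4*r + 8) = (r - 2)*(r - 1)*(r + 1)*(r^2 - 4) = (r - 2)*(r - 1)*(r + 1)*(r + 2)*(r - 2)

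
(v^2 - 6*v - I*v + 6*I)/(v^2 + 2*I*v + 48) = (v^2 - 6*v - I*v + 6*I)/(v^2 + 2*I*v + 48)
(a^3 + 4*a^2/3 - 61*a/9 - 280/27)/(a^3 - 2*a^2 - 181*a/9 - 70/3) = (a - 8/3)/(a - 6)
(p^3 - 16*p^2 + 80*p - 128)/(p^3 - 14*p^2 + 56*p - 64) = (p - 4)/(p - 2)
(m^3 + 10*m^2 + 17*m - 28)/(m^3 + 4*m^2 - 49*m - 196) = (m - 1)/(m - 7)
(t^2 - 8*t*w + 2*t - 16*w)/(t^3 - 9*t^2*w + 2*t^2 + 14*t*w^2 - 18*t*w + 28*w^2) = (t - 8*w)/(t^2 - 9*t*w + 14*w^2)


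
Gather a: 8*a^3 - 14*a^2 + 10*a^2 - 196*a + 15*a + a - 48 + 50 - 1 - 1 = 8*a^3 - 4*a^2 - 180*a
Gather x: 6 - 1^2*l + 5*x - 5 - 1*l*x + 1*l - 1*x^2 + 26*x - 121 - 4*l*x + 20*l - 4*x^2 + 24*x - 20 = 20*l - 5*x^2 + x*(55 - 5*l) - 140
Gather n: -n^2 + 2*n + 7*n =-n^2 + 9*n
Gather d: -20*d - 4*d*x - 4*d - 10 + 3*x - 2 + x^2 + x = d*(-4*x - 24) + x^2 + 4*x - 12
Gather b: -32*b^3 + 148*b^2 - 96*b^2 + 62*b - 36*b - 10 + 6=-32*b^3 + 52*b^2 + 26*b - 4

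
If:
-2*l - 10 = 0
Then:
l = -5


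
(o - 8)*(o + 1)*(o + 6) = o^3 - o^2 - 50*o - 48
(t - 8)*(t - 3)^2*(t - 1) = t^4 - 15*t^3 + 71*t^2 - 129*t + 72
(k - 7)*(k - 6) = k^2 - 13*k + 42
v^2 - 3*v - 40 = (v - 8)*(v + 5)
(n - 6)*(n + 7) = n^2 + n - 42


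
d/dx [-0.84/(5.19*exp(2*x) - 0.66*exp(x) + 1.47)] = (8.7192*exp(x) - 0.5544)*exp(x)/(5.19*exp(2*x) - 0.66*exp(x) + 1.47)^2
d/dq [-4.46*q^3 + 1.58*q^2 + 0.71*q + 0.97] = -13.38*q^2 + 3.16*q + 0.71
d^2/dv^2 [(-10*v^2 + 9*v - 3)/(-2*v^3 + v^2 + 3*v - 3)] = 2*(40*v^6 - 108*v^5 + 306*v^4 - 561*v^3 + 369*v^2 - 108*v + 45)/(8*v^9 - 12*v^8 - 30*v^7 + 71*v^6 + 9*v^5 - 126*v^4 + 81*v^3 + 54*v^2 - 81*v + 27)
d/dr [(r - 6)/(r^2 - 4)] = (r^2 - 2*r*(r - 6) - 4)/(r^2 - 4)^2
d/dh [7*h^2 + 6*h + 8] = 14*h + 6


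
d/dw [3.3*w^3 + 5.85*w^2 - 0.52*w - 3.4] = 9.9*w^2 + 11.7*w - 0.52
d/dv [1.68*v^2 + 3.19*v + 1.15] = 3.36*v + 3.19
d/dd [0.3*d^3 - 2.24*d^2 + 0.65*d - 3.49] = 0.9*d^2 - 4.48*d + 0.65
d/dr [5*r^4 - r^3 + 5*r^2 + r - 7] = 20*r^3 - 3*r^2 + 10*r + 1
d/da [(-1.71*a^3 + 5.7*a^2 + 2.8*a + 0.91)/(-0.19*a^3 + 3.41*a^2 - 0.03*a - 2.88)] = (-1.11022302462516e-16*a^5 - 4.7481*a^4 + 1.1666*a^3 + 5.5741*a^2 - 39.0382*a - 8.0367)/(0.0361*a^6 - 1.2958*a^5 + 11.6395*a^4 + 0.8898*a^3 - 19.6407*a^2 + 0.1728*a + 8.2944)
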